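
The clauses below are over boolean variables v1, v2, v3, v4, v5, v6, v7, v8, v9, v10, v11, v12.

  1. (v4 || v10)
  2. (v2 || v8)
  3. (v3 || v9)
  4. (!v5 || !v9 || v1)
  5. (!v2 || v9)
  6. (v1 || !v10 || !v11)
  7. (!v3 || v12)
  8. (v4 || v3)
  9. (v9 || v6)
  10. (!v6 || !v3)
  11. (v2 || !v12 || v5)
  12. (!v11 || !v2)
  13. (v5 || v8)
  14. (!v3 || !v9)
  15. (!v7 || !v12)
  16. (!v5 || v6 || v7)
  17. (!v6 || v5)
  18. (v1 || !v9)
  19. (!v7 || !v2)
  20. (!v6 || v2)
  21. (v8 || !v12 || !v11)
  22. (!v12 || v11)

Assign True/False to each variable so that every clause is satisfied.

v1=T, v2=F, v3=F, v4=T, v5=F, v6=F, v7=T, v8=T, v9=T, v10=T, v11=T, v12=F

Check each clause:
  1. (v4 || v10) — v10 is true.
  2. (v8 || v2) — v8 is true.
  3. (v3 || v9) — v9 is true.
  4. (v1 || !v5 || !v9) — v1 is true.
  5. (!v2 || v9) — v9 is true.
  6. (v1 || !v10 || !v11) — v1 is true.
  7. (!v3 || v12) — !v3 is true.
  8. (v3 || v4) — v4 is true.
  9. (v6 || v9) — v9 is true.
  10. (!v3 || !v6) — !v6 is true.
  11. (!v12 || v2 || v5) — !v12 is true.
  12. (!v2 || !v11) — !v2 is true.
  13. (v5 || v8) — v8 is true.
  14. (!v9 || !v3) — !v3 is true.
  15. (!v7 || !v12) — !v12 is true.
  16. (!v5 || v7 || v6) — !v5 is true.
  17. (v5 || !v6) — !v6 is true.
  18. (!v9 || v1) — v1 is true.
  19. (!v7 || !v2) — !v2 is true.
  20. (!v6 || v2) — !v6 is true.
  21. (v8 || !v12 || !v11) — v8 is true.
  22. (!v12 || v11) — v11 is true.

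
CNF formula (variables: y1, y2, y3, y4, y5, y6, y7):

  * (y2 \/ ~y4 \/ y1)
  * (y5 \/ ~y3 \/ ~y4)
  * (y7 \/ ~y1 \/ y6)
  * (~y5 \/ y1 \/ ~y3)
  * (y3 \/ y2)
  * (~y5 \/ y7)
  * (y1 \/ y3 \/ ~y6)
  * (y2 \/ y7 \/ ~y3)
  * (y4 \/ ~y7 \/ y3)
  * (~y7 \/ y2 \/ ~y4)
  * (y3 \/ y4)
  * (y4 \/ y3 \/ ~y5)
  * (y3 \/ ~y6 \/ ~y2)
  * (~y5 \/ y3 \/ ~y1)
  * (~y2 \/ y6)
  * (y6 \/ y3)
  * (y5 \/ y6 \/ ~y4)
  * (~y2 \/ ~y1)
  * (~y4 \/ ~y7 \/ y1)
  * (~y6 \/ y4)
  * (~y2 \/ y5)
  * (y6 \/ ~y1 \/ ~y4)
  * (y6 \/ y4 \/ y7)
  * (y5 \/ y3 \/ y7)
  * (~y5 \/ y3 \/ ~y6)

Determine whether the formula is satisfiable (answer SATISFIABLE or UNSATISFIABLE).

Branch on y1: take y1 = True.
  then y2 is forced to False.
  then y3 is forced to True.
  then y7 is forced to True.
  then y4 is forced to False.
  then y6 is forced to False.
y5 is now unconstrained; take y5 = True.
So y1 = T, y2 = F, y3 = T, y4 = F, y5 = T, y6 = F, y7 = T is a satisfying assignment.

SATISFIABLE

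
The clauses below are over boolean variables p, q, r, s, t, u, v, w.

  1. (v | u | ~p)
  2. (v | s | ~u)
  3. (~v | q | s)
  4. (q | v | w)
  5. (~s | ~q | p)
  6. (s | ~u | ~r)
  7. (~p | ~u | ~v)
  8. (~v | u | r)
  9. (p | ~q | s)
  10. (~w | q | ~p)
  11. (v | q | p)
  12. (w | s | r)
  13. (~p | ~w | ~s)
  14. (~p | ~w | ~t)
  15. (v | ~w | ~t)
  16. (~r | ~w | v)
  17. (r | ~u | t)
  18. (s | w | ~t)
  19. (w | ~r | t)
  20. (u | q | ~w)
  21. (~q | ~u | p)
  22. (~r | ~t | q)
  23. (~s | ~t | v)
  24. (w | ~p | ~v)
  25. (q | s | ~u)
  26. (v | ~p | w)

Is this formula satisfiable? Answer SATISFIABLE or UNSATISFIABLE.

SATISFIABLE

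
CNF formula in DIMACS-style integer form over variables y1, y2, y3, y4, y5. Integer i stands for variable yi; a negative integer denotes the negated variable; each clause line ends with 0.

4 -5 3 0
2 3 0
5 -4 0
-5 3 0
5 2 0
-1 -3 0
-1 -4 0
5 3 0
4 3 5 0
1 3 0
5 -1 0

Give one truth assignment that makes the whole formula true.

y1=False, y2=True, y3=True, y4=True, y5=True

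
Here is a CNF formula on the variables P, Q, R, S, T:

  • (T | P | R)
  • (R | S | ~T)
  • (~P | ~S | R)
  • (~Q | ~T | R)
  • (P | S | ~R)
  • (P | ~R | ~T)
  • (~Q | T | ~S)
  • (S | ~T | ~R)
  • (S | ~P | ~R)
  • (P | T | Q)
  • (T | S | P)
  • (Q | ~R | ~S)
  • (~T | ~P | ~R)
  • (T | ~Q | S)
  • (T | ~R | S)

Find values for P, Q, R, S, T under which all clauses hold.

P=0  Q=0  R=0  S=1  T=1

Check each clause:
  1. (R | T | P) — T is true.
  2. (~T | R | S) — S is true.
  3. (~S | ~P | R) — ~P is true.
  4. (~T | R | ~Q) — ~Q is true.
  5. (S | P | ~R) — S is true.
  6. (P | ~R | ~T) — ~R is true.
  7. (T | ~Q | ~S) — T is true.
  8. (S | ~T | ~R) — S is true.
  9. (~P | ~R | S) — S is true.
  10. (Q | T | P) — T is true.
  11. (T | S | P) — S is true.
  12. (~R | Q | ~S) — ~R is true.
  13. (~R | ~P | ~T) — ~R is true.
  14. (S | T | ~Q) — S is true.
  15. (~R | S | T) — T is true.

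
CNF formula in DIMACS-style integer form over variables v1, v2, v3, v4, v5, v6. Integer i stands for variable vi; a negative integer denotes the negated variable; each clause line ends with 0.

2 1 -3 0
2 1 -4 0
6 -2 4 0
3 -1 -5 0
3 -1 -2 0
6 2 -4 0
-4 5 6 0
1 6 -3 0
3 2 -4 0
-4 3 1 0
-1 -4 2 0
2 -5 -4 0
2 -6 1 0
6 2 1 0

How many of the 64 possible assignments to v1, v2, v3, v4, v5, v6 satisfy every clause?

Case analysis on v2 and v1:
  v2=1, v1=1: 5 of the 16 assignments to (v3,v4,v5,v6) work.
  v2=1, v1=0: v5 free; 3 ways for (v3,v4,v6) × 2^1 = 6.
  v2=0, v1=1: v6 free; 3 ways for (v3,v4,v5) × 2^1 = 6.
  v2=0, v1=0: a clause becomes empty — 0.
Total: 5 + 6 + 6 + 0 = 17.

17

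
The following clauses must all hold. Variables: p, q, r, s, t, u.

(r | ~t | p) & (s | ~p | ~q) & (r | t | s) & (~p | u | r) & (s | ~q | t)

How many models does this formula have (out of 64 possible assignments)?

35

Case analysis on p and r:
  p=T, r=T: t, u free; 3 ways for (q,s) × 2^2 = 12.
  p=T, r=F: 5 of the 16 assignments to (q,s,t,u) work.
  p=F, r=T: u free; 7 ways for (q,s,t) × 2^1 = 14.
  p=F, r=F: remaining (q,s,t,u) ∈ {(F,T,F,F); (F,T,F,T); (T,T,F,F); (T,T,F,T)} — 4.
Total: 12 + 5 + 14 + 4 = 35.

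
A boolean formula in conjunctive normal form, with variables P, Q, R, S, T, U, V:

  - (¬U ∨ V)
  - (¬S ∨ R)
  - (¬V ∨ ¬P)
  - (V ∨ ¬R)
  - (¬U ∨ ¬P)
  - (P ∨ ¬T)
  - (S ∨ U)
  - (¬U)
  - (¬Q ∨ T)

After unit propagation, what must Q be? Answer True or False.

False

(¬U) stands alone — U = False.
(U ∨ S) with U = False leaves only S, so S = True.
From (¬S ∨ R) and S = True: R = True.
(¬R ∨ V) with R = True leaves only V, so V = True.
(¬P ∨ ¬V) with V = True leaves only ¬P, so P = False.
From (¬T ∨ P) and P = False: T = False.
In (¬Q ∨ T), T is now false; ¬Q must hold, so Q = False.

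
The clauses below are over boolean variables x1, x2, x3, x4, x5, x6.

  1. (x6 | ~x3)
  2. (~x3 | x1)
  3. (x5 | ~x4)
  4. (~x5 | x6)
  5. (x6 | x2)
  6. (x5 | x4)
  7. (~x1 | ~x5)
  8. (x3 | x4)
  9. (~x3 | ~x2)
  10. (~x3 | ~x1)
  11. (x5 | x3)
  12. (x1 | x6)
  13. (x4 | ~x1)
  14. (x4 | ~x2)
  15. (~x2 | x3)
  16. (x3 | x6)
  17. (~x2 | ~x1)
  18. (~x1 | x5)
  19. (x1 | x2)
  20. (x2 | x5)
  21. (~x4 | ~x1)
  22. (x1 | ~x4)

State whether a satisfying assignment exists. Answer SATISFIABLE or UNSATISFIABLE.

x1 = True:
  propagation gives x5=False; an empty clause results — contradiction.
x1 = False:
  propagation gives x3=False, x4=True; an empty clause results — contradiction.
Every branch closes, so no satisfying assignment exists.

UNSATISFIABLE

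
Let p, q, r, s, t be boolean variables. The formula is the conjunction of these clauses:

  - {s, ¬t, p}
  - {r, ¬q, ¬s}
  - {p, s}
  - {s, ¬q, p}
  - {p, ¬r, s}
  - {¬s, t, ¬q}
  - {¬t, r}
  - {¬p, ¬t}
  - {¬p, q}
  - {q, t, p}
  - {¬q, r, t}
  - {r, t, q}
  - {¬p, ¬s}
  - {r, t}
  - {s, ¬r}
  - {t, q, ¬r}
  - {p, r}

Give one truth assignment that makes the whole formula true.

Branch on p: take p = False.
  then s is forced to True.
  then r is forced to True.
Try q = True.
  then t is forced to True.

p = False, q = True, r = True, s = True, t = True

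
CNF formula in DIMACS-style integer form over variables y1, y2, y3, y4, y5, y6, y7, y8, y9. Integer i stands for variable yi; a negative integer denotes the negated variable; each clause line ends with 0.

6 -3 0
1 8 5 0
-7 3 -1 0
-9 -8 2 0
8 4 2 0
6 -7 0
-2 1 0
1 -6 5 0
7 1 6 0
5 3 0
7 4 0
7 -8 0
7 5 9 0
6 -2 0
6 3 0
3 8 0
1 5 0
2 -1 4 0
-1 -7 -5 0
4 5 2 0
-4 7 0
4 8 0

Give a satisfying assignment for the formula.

y1=T, y2=F, y3=T, y4=T, y5=F, y6=T, y7=T, y8=F, y9=F

Check each clause:
  1. (y6 \/ ~y3) — y6 is true.
  2. (y5 \/ y8 \/ y1) — y1 is true.
  3. (~y7 \/ y3 \/ ~y1) — y3 is true.
  4. (y2 \/ ~y8 \/ ~y9) — ~y8 is true.
  5. (y8 \/ y4 \/ y2) — y4 is true.
  6. (y6 \/ ~y7) — y6 is true.
  7. (~y2 \/ y1) — y1 is true.
  8. (y5 \/ y1 \/ ~y6) — y1 is true.
  9. (y6 \/ y1 \/ y7) — y1 is true.
  10. (y3 \/ y5) — y3 is true.
  11. (y7 \/ y4) — y4 is true.
  12. (~y8 \/ y7) — ~y8 is true.
  13. (y5 \/ y7 \/ y9) — y7 is true.
  14. (~y2 \/ y6) — y6 is true.
  15. (y6 \/ y3) — y3 is true.
  16. (y8 \/ y3) — y3 is true.
  17. (y5 \/ y1) — y1 is true.
  18. (~y1 \/ y2 \/ y4) — y4 is true.
  19. (~y7 \/ ~y1 \/ ~y5) — ~y5 is true.
  20. (y4 \/ y2 \/ y5) — y4 is true.
  21. (~y4 \/ y7) — y7 is true.
  22. (y4 \/ y8) — y4 is true.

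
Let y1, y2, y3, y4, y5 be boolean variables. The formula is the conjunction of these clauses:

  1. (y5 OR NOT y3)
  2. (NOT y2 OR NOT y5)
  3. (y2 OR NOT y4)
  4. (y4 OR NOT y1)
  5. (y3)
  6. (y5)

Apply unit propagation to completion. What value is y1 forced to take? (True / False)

False

Unit clause (y3) sets y3 = True.
In (NOT y3 OR y5), NOT y3 is now false; y5 must hold, so y5 = True.
From (NOT y5 OR NOT y2) and y5 = True: y2 = False.
In (NOT y4 OR y2), y2 is now false; NOT y4 must hold, so y4 = False.
From (y4 OR NOT y1) and y4 = False: y1 = False.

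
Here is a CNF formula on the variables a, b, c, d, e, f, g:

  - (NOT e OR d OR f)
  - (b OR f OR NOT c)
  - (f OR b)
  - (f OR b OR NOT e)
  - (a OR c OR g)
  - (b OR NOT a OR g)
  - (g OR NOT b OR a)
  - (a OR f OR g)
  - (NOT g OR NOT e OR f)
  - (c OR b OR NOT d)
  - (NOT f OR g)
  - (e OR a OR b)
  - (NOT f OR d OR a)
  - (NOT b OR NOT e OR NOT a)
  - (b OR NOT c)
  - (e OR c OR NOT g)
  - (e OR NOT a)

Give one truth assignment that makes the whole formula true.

a=False, b=True, c=True, d=False, e=False, f=False, g=True

Check each clause:
  1. (f OR d OR NOT e) — NOT e is true.
  2. (f OR NOT c OR b) — b is true.
  3. (f OR b) — b is true.
  4. (f OR b OR NOT e) — b is true.
  5. (a OR g OR c) — c is true.
  6. (g OR b OR NOT a) — b is true.
  7. (g OR a OR NOT b) — g is true.
  8. (g OR f OR a) — g is true.
  9. (f OR NOT e OR NOT g) — NOT e is true.
  10. (b OR NOT d OR c) — b is true.
  11. (g OR NOT f) — NOT f is true.
  12. (b OR a OR e) — b is true.
  13. (NOT f OR d OR a) — NOT f is true.
  14. (NOT e OR NOT b OR NOT a) — NOT e is true.
  15. (NOT c OR b) — b is true.
  16. (NOT g OR e OR c) — c is true.
  17. (NOT a OR e) — NOT a is true.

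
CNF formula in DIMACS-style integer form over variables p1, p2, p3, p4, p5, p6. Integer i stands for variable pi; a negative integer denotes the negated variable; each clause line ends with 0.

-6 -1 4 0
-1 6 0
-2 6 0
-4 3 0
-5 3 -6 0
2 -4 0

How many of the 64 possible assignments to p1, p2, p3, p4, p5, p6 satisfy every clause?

14

Case analysis on p6 and p4:
  p6=T, p4=T: remaining (p1,p2,p3,p5) ∈ {(F,T,T,F); (F,T,T,T); (T,T,T,F); (T,T,T,T)} — 4.
  p6=T, p4=F: p2 free; 3 ways for (p1,p3,p5) × 2^1 = 6.
  p6=F, p4=T: a clause becomes empty — 0.
  p6=F, p4=F: remaining (p1,p2,p3,p5) ∈ {(F,F,F,F); (F,F,F,T); (F,F,T,F); (F,F,T,T)} — 4.
Total: 4 + 6 + 0 + 4 = 14.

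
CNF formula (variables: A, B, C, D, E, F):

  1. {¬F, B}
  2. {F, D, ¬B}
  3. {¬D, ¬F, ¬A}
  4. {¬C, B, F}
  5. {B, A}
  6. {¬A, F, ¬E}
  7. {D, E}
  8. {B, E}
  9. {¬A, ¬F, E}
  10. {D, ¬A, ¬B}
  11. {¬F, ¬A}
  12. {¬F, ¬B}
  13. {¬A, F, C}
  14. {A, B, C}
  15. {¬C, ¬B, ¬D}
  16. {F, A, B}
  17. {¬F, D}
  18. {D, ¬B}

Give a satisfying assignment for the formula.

A=F, B=T, C=F, D=T, E=T, F=F

Check each clause:
  1. {¬F, B} — B is true.
  2. {F, D, ¬B} — D is true.
  3. {¬A, ¬F, ¬D} — ¬F is true.
  4. {F, B, ¬C} — B is true.
  5. {B, A} — B is true.
  6. {F, ¬A, ¬E} — ¬A is true.
  7. {E, D} — D is true.
  8. {E, B} — B is true.
  9. {E, ¬F, ¬A} — ¬F is true.
  10. {D, ¬B, ¬A} — D is true.
  11. {¬A, ¬F} — ¬F is true.
  12. {¬F, ¬B} — ¬F is true.
  13. {¬A, F, C} — ¬A is true.
  14. {B, A, C} — B is true.
  15. {¬B, ¬D, ¬C} — ¬C is true.
  16. {A, B, F} — B is true.
  17. {¬F, D} — ¬F is true.
  18. {D, ¬B} — D is true.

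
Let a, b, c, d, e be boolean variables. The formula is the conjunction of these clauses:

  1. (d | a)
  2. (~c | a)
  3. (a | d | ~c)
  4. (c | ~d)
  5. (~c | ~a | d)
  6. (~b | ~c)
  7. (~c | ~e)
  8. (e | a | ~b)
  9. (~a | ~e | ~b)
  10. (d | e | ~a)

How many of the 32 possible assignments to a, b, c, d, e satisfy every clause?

Satisfying assignments:
  a=T b=F c=F d=F e=T
  a=T b=F c=T d=T e=F
Count: 2.

2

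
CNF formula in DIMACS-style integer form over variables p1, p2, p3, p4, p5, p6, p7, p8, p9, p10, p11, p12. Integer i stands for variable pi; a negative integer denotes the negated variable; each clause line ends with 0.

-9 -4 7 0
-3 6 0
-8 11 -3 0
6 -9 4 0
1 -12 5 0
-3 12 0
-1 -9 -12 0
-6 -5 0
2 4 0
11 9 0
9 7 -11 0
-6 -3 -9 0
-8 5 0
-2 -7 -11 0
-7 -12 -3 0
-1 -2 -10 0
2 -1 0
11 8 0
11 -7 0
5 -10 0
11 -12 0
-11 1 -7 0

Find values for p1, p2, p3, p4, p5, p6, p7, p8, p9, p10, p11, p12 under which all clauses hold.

p1 = True, p2 = True, p3 = False, p4 = False, p5 = False, p6 = True, p7 = False, p8 = False, p9 = True, p10 = False, p11 = True, p12 = False

Check each clause:
  1. (~p9 | p7 | ~p4) — ~p4 is true.
  2. (p6 | ~p3) — ~p3 is true.
  3. (~p3 | ~p8 | p11) — ~p8 is true.
  4. (p4 | ~p9 | p6) — p6 is true.
  5. (p5 | p1 | ~p12) — p1 is true.
  6. (~p3 | p12) — ~p3 is true.
  7. (~p9 | ~p12 | ~p1) — ~p12 is true.
  8. (~p5 | ~p6) — ~p5 is true.
  9. (p2 | p4) — p2 is true.
  10. (p11 | p9) — p9 is true.
  11. (~p11 | p9 | p7) — p9 is true.
  12. (~p9 | ~p3 | ~p6) — ~p3 is true.
  13. (p5 | ~p8) — ~p8 is true.
  14. (~p11 | ~p7 | ~p2) — ~p7 is true.
  15. (~p12 | ~p3 | ~p7) — ~p7 is true.
  16. (~p1 | ~p10 | ~p2) — ~p10 is true.
  17. (p2 | ~p1) — p2 is true.
  18. (p8 | p11) — p11 is true.
  19. (~p7 | p11) — ~p7 is true.
  20. (~p10 | p5) — ~p10 is true.
  21. (p11 | ~p12) — p11 is true.
  22. (~p11 | ~p7 | p1) — p1 is true.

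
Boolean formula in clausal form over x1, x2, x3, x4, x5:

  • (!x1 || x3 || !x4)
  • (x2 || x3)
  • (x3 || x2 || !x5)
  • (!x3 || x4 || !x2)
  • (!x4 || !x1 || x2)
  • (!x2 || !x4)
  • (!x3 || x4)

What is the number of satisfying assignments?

6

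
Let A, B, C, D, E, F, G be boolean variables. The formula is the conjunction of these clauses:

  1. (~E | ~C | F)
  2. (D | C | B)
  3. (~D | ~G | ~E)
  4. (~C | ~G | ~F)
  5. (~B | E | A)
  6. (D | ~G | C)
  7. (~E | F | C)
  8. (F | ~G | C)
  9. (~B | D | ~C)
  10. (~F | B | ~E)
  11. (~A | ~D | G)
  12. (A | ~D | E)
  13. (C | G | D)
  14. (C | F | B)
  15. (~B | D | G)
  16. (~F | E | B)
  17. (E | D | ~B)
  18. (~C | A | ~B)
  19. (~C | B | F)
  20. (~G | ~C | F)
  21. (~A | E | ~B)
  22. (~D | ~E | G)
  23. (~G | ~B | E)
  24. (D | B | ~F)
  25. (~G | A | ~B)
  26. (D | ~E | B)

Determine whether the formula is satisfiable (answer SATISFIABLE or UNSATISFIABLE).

B = True:
  G = True:
    propagation gives E=True, D=False, C=True; an empty clause results — contradiction.
  G = False:
    propagation gives D=True, A=False, E=True; an empty clause results — contradiction.
B = False:
  C = True:
    propagation gives F=True, G=False, E=False; an empty clause results — contradiction.
  C = False:
    propagation gives D=True, F=True, E=False; an empty clause results — contradiction.
Every branch closes, so no satisfying assignment exists.

UNSATISFIABLE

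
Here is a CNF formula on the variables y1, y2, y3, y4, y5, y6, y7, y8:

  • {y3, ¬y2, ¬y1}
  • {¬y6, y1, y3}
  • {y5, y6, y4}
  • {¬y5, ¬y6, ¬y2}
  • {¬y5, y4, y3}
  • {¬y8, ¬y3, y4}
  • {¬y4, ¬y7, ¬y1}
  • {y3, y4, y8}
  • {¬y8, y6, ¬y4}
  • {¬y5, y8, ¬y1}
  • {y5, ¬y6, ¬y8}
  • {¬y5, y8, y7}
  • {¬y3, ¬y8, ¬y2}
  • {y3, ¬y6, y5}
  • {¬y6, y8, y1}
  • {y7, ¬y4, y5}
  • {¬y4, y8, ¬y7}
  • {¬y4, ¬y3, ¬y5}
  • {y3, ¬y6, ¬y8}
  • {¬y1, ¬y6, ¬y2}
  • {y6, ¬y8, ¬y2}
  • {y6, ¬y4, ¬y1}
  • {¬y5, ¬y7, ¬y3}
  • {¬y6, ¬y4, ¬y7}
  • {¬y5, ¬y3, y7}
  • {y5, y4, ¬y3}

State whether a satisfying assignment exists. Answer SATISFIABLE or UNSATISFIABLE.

UNSATISFIABLE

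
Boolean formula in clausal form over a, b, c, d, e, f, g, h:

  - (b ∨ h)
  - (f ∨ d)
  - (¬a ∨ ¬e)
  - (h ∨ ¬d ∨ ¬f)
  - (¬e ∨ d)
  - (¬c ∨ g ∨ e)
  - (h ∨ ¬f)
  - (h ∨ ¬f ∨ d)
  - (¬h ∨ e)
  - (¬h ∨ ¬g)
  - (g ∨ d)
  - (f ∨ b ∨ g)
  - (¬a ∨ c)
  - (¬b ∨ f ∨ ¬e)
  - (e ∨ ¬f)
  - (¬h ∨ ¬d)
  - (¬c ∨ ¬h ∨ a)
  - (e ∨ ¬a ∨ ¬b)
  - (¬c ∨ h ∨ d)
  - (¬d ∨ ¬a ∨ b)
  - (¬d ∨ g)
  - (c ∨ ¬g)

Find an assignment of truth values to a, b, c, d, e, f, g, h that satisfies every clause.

a=False, b=True, c=True, d=True, e=False, f=False, g=True, h=False

Branch on a: take a = False.
Branch on b: take b = True.
For the remaining variables, c = True, d = True, e = False, f = False, g = True, h = False works.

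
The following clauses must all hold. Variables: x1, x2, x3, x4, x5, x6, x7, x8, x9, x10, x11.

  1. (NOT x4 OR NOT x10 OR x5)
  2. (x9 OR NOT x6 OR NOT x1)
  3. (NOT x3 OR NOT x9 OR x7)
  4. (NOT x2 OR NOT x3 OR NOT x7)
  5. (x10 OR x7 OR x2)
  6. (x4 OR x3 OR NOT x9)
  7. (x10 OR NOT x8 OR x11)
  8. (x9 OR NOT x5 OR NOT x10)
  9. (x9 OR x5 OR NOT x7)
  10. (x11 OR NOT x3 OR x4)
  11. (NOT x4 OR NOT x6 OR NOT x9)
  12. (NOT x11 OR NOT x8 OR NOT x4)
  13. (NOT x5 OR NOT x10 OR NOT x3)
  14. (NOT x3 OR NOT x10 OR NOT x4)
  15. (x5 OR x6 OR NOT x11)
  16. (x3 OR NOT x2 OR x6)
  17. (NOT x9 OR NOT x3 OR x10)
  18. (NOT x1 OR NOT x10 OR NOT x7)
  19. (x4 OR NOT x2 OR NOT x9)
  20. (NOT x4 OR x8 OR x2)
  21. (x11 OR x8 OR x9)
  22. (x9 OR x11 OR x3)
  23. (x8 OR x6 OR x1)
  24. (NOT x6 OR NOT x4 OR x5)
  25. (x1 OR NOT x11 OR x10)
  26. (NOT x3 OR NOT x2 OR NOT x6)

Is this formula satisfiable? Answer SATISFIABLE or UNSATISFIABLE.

Set x1 = True and propagate.
Set x2 = True and propagate.
Branch on x3: take x3 = True.
  then x7 is forced to False.
  then x9 is forced to False.
  then x6 is forced to False.
The remaining clauses are satisfied by x4 = False, x5 = True, x8 = True, x10 = False, x11 = True.
Every clause has at least one true literal under this assignment.
So x1=True, x2=True, x3=True, x4=False, x5=True, x6=False, x7=False, x8=True, x9=False, x10=False, x11=True is a satisfying assignment.

SATISFIABLE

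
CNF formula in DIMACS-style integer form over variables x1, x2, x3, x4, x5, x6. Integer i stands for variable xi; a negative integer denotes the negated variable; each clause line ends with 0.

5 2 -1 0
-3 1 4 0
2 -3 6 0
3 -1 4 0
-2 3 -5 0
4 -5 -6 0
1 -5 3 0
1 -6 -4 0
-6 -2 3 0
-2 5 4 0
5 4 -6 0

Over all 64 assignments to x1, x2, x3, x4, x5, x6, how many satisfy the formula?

Split on x3, then x4.
  x3=T, x4=T: 7 of the 16 assignments to (x1,x2,x5,x6) work.
  x3=T, x4=F: remaining (x1,x2,x5,x6) ∈ {(T,T,T,F)} — 1.
  x3=F, x4=T: 5 of the 16 assignments to (x1,x2,x5,x6) work.
  x3=F, x4=F: remaining (x1,x2,x5,x6) ∈ {(F,F,F,F)} — 1.
Total: 7 + 1 + 5 + 1 = 14.

14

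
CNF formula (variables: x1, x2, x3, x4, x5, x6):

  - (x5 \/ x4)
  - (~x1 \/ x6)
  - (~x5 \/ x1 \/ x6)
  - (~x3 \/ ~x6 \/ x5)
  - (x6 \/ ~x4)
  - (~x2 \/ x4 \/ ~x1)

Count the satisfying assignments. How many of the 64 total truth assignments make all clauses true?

18

Split on x6, then x1.
  x6=T, x1=T: 8 of the 16 assignments to (x2,x3,x4,x5) work.
  x6=T, x1=F: x2 free; 5 ways for (x3,x4,x5) × 2^1 = 10.
  x6=F, x1=T: a clause becomes empty — 0.
  x6=F, x1=F: a clause becomes empty — 0.
Total: 8 + 10 + 0 + 0 = 18.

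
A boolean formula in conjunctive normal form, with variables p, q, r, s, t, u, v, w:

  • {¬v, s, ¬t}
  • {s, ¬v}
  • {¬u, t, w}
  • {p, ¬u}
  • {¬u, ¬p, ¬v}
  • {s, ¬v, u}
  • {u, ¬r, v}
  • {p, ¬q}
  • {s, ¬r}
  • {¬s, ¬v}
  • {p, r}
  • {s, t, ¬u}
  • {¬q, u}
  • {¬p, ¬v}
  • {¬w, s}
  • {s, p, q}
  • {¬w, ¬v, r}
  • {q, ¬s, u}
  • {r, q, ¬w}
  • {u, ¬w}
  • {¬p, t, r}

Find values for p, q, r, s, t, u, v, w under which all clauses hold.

p=T  q=T  r=F  s=T  t=T  u=T  v=F  w=F

Set p = True and propagate.
  then v is forced to False.
For the remaining variables, q = True, r = False, s = True, t = True, u = True, w = False works.
Every clause has at least one true literal under this assignment.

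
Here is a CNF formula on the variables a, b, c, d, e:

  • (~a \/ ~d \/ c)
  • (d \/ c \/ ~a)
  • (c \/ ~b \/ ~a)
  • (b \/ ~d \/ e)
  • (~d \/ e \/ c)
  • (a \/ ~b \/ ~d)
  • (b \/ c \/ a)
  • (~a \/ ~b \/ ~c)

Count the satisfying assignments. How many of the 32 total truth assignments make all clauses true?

Split on a, then c.
  a=1, c=1: remaining (b,d,e) ∈ {(0,0,0); (0,0,1); (0,1,1)} — 3.
  a=1, c=0: a clause becomes empty — 0.
  a=0, c=1: 5 of the 8 assignments to (b,d,e) work.
  a=0, c=0: remaining (b,d,e) ∈ {(1,0,0); (1,0,1)} — 2.
Total: 3 + 0 + 5 + 2 = 10.

10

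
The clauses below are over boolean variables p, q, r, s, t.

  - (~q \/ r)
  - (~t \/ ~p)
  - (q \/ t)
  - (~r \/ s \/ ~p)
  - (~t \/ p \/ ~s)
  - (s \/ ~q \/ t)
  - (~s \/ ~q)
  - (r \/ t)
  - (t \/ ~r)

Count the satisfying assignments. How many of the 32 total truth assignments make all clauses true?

3

Satisfying assignments:
  p=0 q=0 r=0 s=0 t=1
  p=0 q=0 r=1 s=0 t=1
  p=0 q=1 r=1 s=0 t=1
Count: 3.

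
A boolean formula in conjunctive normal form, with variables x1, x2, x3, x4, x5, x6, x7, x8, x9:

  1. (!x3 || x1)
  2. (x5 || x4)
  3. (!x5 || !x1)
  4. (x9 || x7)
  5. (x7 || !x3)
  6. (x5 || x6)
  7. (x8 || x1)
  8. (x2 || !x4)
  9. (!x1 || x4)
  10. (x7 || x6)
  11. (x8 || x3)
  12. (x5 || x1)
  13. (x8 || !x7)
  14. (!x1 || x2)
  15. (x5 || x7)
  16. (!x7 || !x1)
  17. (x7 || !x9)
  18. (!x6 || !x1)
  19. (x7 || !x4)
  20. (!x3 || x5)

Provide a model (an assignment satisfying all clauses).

x2 occurs only positively in the remaining clauses — set x2 = True.
x8 occurs only positively in the remaining clauses — set x8 = True.
Try x1 = False.
  then x3 is forced to False.
  then x5 is forced to True.
Try x4 = False.
The remaining clauses are satisfied by x6 = False, x7 = True, x9 = True.

x1=False, x2=True, x3=False, x4=False, x5=True, x6=False, x7=True, x8=True, x9=True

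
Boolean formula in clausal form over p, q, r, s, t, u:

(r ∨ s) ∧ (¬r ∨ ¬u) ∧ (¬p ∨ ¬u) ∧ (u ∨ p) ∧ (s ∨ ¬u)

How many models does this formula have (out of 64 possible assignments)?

Split on u, then p.
  u=T, p=T: a clause becomes empty — 0.
  u=T, p=F: remaining (q,r,s,t) ∈ {(F,F,T,F); (F,F,T,T); (T,F,T,F); (T,F,T,T)} — 4.
  u=F, p=T: q, t free; 3 ways for (r,s) × 2^2 = 12.
  u=F, p=F: a clause becomes empty — 0.
Total: 0 + 4 + 12 + 0 = 16.

16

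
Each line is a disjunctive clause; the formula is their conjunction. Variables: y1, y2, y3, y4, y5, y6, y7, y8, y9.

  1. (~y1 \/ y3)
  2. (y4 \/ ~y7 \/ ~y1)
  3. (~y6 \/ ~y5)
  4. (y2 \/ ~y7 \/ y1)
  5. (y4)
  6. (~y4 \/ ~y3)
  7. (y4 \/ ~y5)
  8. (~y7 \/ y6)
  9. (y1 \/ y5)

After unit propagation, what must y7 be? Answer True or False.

(y4) is a unit clause: y4 = True.
From (~y3 \/ ~y4) and y4 = True: y3 = False.
(~y1 \/ y3): since y3 = False, the clause reduces to (~y1). y1 = False.
In (y1 \/ y5), y1 is now false; y5 must hold, so y5 = True.
(~y5 \/ ~y6): since y5 = True, the clause reduces to (~y6). y6 = False.
(~y7 \/ y6): since y6 = False, the clause reduces to (~y7). y7 = False.

False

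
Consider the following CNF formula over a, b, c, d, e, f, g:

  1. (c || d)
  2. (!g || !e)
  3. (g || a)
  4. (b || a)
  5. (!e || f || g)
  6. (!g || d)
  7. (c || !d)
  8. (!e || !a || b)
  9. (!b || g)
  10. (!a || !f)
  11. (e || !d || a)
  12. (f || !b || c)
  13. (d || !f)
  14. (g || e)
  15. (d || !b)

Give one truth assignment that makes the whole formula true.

a = True  b = False  c = True  d = True  e = False  f = False  g = True

Check each clause:
  1. (c || d) — c is true.
  2. (!e || !g) — !e is true.
  3. (a || g) — a is true.
  4. (b || a) — a is true.
  5. (!e || g || f) — !e is true.
  6. (!g || d) — d is true.
  7. (c || !d) — c is true.
  8. (b || !e || !a) — !e is true.
  9. (g || !b) — !b is true.
  10. (!f || !a) — !f is true.
  11. (e || !d || a) — a is true.
  12. (c || f || !b) — c is true.
  13. (d || !f) — !f is true.
  14. (e || g) — g is true.
  15. (d || !b) — d is true.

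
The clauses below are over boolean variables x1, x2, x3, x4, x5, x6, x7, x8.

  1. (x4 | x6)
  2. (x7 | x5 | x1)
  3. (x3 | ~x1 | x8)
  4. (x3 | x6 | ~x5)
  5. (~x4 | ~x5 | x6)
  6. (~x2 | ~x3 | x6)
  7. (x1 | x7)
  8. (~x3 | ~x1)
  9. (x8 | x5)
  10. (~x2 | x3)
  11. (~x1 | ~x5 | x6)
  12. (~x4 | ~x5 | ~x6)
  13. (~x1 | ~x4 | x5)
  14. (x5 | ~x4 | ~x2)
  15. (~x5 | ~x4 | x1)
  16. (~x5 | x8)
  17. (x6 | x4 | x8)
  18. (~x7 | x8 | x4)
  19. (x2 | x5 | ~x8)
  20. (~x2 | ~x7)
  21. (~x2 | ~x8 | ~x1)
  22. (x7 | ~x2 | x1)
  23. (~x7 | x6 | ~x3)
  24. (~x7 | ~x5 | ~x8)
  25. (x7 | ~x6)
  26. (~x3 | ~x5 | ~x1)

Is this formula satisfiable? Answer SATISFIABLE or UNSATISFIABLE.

UNSATISFIABLE

x5 = True:
  propagation gives x8=True, x7=False, x1=True, x3=False; an empty clause results — contradiction.
x5 = False:
  propagation gives x8=True, x2=True, x3=True, x6=True; an empty clause results — contradiction.
Every branch closes, so no satisfying assignment exists.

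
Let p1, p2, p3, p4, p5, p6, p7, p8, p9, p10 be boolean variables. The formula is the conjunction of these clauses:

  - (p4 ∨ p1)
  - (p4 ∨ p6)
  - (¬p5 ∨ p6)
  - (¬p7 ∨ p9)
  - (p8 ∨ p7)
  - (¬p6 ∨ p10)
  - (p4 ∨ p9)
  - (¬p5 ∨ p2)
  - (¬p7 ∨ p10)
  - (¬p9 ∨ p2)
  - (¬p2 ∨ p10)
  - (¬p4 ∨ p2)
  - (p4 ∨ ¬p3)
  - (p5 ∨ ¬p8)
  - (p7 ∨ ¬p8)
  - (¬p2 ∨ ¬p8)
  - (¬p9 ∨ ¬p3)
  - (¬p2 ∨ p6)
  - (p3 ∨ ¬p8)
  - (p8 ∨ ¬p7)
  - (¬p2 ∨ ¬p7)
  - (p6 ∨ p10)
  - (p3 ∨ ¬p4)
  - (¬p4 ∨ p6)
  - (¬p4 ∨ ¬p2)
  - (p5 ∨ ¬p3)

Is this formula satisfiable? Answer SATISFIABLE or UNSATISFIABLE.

UNSATISFIABLE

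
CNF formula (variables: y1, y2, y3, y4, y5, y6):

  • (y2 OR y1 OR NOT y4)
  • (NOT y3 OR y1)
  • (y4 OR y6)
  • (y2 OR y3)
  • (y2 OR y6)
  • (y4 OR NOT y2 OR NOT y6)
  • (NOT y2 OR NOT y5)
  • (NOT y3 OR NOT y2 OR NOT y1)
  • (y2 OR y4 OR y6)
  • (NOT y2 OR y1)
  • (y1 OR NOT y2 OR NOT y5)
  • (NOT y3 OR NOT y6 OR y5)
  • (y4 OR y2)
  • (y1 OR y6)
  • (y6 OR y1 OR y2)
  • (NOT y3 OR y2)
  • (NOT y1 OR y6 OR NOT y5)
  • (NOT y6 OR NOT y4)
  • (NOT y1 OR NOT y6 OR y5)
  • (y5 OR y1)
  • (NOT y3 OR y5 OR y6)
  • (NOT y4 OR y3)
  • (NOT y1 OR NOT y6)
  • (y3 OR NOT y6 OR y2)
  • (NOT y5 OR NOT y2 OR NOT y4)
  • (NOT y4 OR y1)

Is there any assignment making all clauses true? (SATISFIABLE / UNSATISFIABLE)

y2 = True:
  propagation gives y5=False, y1=True, y3=False, y6=False; an empty clause results — contradiction.
y2 = False:
  propagation gives y3=True; an empty clause results — contradiction.
Every branch closes, so no satisfying assignment exists.

UNSATISFIABLE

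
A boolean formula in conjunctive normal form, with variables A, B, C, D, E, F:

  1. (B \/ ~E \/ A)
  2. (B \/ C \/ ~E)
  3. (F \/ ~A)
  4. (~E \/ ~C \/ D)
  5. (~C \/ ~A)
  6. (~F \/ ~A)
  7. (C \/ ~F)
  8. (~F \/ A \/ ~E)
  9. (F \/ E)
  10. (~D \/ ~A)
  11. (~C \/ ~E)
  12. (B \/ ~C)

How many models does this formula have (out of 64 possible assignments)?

4

Satisfying assignments:
  A=F B=T C=F D=F E=T F=F
  A=F B=T C=F D=T E=T F=F
  A=F B=T C=T D=F E=F F=T
  A=F B=T C=T D=T E=F F=T
Count: 4.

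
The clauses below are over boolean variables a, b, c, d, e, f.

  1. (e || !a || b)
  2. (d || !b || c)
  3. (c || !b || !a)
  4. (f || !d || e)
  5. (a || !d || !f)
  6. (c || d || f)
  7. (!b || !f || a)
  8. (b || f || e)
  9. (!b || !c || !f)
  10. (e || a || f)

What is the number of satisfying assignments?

20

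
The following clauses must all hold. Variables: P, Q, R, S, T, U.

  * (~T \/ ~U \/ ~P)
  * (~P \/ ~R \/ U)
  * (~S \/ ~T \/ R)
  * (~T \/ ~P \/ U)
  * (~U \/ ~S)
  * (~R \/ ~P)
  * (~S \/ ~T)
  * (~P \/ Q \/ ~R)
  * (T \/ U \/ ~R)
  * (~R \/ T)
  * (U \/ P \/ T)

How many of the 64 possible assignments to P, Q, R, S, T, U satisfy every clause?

16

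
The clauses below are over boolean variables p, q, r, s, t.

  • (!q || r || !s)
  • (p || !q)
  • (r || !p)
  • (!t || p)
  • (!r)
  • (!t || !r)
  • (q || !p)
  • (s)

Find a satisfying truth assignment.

p=F  q=F  r=F  s=T  t=F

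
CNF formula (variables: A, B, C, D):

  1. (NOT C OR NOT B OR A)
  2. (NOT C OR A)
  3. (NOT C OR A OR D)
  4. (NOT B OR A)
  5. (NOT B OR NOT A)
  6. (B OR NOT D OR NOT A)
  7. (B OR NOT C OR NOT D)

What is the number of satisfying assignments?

4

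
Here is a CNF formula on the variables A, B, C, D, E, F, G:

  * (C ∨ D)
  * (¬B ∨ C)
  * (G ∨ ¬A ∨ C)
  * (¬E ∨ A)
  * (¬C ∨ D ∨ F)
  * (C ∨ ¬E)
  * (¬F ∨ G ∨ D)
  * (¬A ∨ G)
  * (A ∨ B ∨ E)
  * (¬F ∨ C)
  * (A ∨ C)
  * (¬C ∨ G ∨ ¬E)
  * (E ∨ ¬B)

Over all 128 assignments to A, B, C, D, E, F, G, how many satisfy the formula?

10

Case analysis on C and A:
  C=1, A=1: 9 of the 32 assignments to (B,D,E,F,G) work.
  C=1, A=0: a clause becomes empty — 0.
  C=0, A=1: remaining (B,D,E,F,G) ∈ {(0,1,0,0,1)} — 1.
  C=0, A=0: a clause becomes empty — 0.
Total: 9 + 0 + 1 + 0 = 10.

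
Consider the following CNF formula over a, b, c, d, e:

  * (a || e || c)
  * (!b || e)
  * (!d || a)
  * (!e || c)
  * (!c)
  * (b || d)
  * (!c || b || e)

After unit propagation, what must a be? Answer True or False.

True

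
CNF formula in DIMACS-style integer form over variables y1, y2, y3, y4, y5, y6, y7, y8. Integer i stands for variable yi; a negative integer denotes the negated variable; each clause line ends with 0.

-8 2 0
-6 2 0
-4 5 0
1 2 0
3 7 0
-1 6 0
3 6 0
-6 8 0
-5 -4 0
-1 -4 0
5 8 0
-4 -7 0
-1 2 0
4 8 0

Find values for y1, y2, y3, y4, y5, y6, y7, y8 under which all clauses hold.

y2 occurs only positively in the remaining clauses — set y2 = True.
y3 occurs only positively in the remaining clauses — set y3 = True.
Set y1 = True and propagate.
  then y6 is forced to True.
  then y8 is forced to True.
  then y4 is forced to False.
y5, y7 are now unconstrained; take y5 = True, y7 = False.

y1 = True  y2 = True  y3 = True  y4 = False  y5 = True  y6 = True  y7 = False  y8 = True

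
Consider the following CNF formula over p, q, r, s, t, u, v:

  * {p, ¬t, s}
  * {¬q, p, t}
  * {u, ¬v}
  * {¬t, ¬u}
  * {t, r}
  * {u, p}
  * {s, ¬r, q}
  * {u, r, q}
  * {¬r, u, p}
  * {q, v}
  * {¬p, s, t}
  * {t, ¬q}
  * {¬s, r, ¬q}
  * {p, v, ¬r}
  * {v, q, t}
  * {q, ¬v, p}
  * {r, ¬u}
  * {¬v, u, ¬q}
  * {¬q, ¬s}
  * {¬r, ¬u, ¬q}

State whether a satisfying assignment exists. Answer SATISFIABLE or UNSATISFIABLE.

SATISFIABLE

Branch on p: take p = True.
Branch on q: take q = True.
  then t is forced to True.
  then u is forced to False.
  then v is forced to False.
  then s is forced to False.
r is now unconstrained; take r = True.
So p = True, q = True, r = True, s = False, t = True, u = False, v = False is a satisfying assignment.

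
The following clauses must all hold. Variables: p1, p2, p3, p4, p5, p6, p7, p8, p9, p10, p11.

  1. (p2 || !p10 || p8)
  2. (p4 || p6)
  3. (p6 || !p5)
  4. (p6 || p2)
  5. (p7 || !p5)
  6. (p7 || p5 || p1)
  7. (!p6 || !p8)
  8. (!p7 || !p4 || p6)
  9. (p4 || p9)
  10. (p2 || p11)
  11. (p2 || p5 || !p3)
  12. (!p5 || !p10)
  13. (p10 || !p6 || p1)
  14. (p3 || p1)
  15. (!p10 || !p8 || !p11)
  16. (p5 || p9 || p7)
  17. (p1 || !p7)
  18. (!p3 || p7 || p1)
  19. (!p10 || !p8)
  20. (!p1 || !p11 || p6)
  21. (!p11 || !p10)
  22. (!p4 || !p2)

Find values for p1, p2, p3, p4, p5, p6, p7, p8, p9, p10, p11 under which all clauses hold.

p9 occurs only positively in the remaining clauses — set p9 = True.
Set p1 = True and propagate.
The remaining clauses are satisfied by p2 = True, p3 = True, p4 = False, p5 = False, p6 = True, p7 = False, p8 = False, p10 = True, p11 = False.

p1 = T, p2 = T, p3 = T, p4 = F, p5 = F, p6 = T, p7 = F, p8 = F, p9 = T, p10 = T, p11 = F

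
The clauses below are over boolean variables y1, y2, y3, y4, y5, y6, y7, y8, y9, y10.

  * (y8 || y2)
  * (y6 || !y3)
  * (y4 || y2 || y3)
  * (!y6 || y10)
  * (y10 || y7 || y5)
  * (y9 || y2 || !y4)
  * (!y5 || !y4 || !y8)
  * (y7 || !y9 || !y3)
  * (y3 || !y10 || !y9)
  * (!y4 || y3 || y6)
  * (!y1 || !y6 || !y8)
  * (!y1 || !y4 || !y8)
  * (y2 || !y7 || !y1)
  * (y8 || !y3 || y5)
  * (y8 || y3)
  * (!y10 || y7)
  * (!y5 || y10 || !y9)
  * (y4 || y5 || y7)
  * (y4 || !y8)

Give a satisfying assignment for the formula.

y1=0, y2=1, y3=1, y4=1, y5=1, y6=1, y7=1, y8=0, y9=0, y10=1

Check each clause:
  1. (y8 || y2) — y2 is true.
  2. (!y3 || y6) — y6 is true.
  3. (y3 || y4 || y2) — y2 is true.
  4. (y10 || !y6) — y10 is true.
  5. (y10 || y7 || y5) — y10 is true.
  6. (y2 || y9 || !y4) — y2 is true.
  7. (!y8 || !y5 || !y4) — !y8 is true.
  8. (!y9 || !y3 || y7) — y7 is true.
  9. (!y9 || !y10 || y3) — y3 is true.
  10. (!y4 || y6 || y3) — y3 is true.
  11. (!y6 || !y1 || !y8) — !y8 is true.
  12. (!y1 || !y8 || !y4) — !y8 is true.
  13. (!y1 || y2 || !y7) — y2 is true.
  14. (y8 || !y3 || y5) — y5 is true.
  15. (y8 || y3) — y3 is true.
  16. (y7 || !y10) — y7 is true.
  17. (y10 || !y5 || !y9) — y10 is true.
  18. (y7 || y5 || y4) — y4 is true.
  19. (!y8 || y4) — !y8 is true.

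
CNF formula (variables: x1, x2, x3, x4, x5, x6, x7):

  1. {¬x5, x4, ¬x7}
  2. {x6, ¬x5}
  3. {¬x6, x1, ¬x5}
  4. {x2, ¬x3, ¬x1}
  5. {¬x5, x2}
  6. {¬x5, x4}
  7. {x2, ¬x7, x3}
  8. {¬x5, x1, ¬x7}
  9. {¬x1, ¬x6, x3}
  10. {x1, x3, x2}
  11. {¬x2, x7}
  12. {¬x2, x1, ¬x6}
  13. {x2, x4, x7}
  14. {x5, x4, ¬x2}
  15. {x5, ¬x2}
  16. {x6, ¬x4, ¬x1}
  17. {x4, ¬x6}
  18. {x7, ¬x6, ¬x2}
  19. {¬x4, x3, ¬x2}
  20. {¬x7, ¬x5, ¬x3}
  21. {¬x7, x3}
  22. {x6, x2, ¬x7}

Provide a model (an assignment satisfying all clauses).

x1=F, x2=F, x3=T, x4=T, x5=F, x6=F, x7=F

Try x1 = False.
The remaining clauses are satisfied by x2 = False, x3 = True, x4 = True, x5 = False, x6 = False, x7 = False.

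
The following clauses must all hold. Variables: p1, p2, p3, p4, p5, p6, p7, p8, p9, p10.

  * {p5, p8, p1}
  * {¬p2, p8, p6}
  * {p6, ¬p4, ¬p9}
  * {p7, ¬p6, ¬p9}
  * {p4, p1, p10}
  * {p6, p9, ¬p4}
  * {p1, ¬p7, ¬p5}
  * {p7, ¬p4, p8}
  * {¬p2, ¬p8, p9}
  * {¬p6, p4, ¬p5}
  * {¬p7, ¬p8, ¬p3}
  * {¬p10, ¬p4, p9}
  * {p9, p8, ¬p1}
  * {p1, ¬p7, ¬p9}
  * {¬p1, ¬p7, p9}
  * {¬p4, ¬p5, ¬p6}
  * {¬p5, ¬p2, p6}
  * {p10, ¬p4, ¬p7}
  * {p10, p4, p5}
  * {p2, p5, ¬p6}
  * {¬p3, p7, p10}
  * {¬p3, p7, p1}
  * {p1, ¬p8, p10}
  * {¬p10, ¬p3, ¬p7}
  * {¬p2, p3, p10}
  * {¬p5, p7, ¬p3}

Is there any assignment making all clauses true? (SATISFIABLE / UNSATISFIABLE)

SATISFIABLE

Try p1 = False.
For the remaining variables, p2 = False, p3 = False, p4 = False, p5 = False, p6 = False, p7 = False, p8 = True, p9 = False, p10 = True works.
So p1=F  p2=F  p3=F  p4=F  p5=F  p6=F  p7=F  p8=T  p9=F  p10=T is a satisfying assignment.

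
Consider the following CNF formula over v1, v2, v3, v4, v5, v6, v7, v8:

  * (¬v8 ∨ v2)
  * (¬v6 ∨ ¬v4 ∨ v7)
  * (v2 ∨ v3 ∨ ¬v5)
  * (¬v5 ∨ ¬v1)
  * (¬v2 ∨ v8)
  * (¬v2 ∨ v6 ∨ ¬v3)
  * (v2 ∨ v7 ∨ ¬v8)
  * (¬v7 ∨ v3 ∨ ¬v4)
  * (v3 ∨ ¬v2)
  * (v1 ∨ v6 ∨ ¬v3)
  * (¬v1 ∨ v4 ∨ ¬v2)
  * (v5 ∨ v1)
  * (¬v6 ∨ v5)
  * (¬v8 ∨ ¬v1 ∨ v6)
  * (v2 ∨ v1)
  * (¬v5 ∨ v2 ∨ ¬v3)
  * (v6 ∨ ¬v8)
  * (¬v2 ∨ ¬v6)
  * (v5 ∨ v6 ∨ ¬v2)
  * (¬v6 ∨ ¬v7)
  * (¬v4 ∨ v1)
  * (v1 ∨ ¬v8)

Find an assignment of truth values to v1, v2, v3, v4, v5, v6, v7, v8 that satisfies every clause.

Set v1 = True and propagate.
  then v5 is forced to False.
  then v6 is forced to False.
  then v8 is forced to False.
  then v2 is forced to False.
Try v3 = True.
v4, v7 are now unconstrained; take v4 = False, v7 = True.
Check each clause:
  1. (¬v8 ∨ v2) — ¬v8 is true.
  2. (¬v4 ∨ v7 ∨ ¬v6) — ¬v6 is true.
  3. (v2 ∨ ¬v5 ∨ v3) — v3 is true.
  4. (¬v5 ∨ ¬v1) — ¬v5 is true.
  5. (v8 ∨ ¬v2) — ¬v2 is true.
  6. (¬v2 ∨ v6 ∨ ¬v3) — ¬v2 is true.
  7. (v2 ∨ v7 ∨ ¬v8) — ¬v8 is true.
  8. (v3 ∨ ¬v7 ∨ ¬v4) — v3 is true.
  9. (v3 ∨ ¬v2) — v3 is true.
  10. (v1 ∨ v6 ∨ ¬v3) — v1 is true.
  11. (¬v1 ∨ ¬v2 ∨ v4) — ¬v2 is true.
  12. (v1 ∨ v5) — v1 is true.
  13. (¬v6 ∨ v5) — ¬v6 is true.
  14. (v6 ∨ ¬v8 ∨ ¬v1) — ¬v8 is true.
  15. (v2 ∨ v1) — v1 is true.
  16. (v2 ∨ ¬v5 ∨ ¬v3) — ¬v5 is true.
  17. (¬v8 ∨ v6) — ¬v8 is true.
  18. (¬v2 ∨ ¬v6) — ¬v6 is true.
  19. (¬v2 ∨ v6 ∨ v5) — ¬v2 is true.
  20. (¬v6 ∨ ¬v7) — ¬v6 is true.
  21. (¬v4 ∨ v1) — v1 is true.
  22. (¬v8 ∨ v1) — ¬v8 is true.

v1 = True, v2 = False, v3 = True, v4 = False, v5 = False, v6 = False, v7 = True, v8 = False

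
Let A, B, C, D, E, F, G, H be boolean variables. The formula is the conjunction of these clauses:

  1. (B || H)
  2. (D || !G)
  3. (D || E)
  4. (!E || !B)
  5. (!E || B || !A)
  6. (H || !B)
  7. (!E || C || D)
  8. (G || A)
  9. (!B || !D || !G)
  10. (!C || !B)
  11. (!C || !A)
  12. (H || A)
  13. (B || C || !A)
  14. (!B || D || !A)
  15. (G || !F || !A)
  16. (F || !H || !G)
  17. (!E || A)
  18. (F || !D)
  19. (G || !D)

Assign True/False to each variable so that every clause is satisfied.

A = F, B = F, C = T, D = T, E = F, F = T, G = T, H = T

Try A = False.
  then G is forced to True.
  then D is forced to True.
  then B is forced to False.
  then H is forced to True.
  then F is forced to True.
  then E is forced to False.
C is now unconstrained; take C = True.
Check each clause:
  1. (H || B) — H is true.
  2. (!G || D) — D is true.
  3. (D || E) — D is true.
  4. (!B || !E) — !E is true.
  5. (!A || B || !E) — !E is true.
  6. (!B || H) — H is true.
  7. (C || D || !E) — C is true.
  8. (A || G) — G is true.
  9. (!B || !G || !D) — !B is true.
  10. (!B || !C) — !B is true.
  11. (!C || !A) — !A is true.
  12. (A || H) — H is true.
  13. (!A || B || C) — C is true.
  14. (!B || D || !A) — D is true.
  15. (G || !A || !F) — !A is true.
  16. (!G || F || !H) — F is true.
  17. (!E || A) — !E is true.
  18. (F || !D) — F is true.
  19. (!D || G) — G is true.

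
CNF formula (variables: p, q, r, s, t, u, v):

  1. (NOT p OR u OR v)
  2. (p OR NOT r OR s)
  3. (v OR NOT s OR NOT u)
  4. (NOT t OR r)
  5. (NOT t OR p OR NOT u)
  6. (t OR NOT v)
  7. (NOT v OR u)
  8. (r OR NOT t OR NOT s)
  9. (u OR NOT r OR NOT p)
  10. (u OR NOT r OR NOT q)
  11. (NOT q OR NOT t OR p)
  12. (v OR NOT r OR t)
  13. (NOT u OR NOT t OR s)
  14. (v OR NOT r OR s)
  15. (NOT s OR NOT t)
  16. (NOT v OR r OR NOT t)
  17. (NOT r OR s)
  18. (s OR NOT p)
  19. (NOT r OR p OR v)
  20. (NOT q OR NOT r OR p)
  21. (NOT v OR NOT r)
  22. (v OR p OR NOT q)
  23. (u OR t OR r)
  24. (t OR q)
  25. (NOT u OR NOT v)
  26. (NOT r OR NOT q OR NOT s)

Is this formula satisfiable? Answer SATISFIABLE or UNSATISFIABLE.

UNSATISFIABLE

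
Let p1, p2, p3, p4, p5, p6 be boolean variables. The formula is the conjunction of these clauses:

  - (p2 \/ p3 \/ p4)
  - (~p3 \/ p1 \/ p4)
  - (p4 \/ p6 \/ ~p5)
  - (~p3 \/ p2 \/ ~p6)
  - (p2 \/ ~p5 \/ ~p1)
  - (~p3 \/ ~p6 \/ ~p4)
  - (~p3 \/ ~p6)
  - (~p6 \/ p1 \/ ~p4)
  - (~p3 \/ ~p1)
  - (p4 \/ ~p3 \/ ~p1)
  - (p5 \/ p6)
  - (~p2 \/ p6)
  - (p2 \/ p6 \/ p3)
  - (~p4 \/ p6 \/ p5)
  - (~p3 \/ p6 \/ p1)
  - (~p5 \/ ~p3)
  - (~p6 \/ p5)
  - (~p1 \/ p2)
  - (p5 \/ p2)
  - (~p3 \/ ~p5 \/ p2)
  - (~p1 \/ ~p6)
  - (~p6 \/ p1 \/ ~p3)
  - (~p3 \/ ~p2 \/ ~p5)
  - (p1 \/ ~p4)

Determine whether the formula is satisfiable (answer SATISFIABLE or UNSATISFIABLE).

SATISFIABLE

Branch on p1: take p1 = False.
  then p4 is forced to False.
  then p3 is forced to False.
  then p2 is forced to True.
  then p6 is forced to True.
  then p5 is forced to True.
Every clause has at least one true literal under this assignment.
So p1=False, p2=True, p3=False, p4=False, p5=True, p6=True is a satisfying assignment.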